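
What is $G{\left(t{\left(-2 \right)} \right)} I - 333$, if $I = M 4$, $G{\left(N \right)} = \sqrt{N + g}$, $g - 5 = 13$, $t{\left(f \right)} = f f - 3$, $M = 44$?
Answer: $-333 + 176 \sqrt{19} \approx 434.17$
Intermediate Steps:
$t{\left(f \right)} = -3 + f^{2}$ ($t{\left(f \right)} = f^{2} - 3 = -3 + f^{2}$)
$g = 18$ ($g = 5 + 13 = 18$)
$G{\left(N \right)} = \sqrt{18 + N}$ ($G{\left(N \right)} = \sqrt{N + 18} = \sqrt{18 + N}$)
$I = 176$ ($I = 44 \cdot 4 = 176$)
$G{\left(t{\left(-2 \right)} \right)} I - 333 = \sqrt{18 - \left(3 - \left(-2\right)^{2}\right)} 176 - 333 = \sqrt{18 + \left(-3 + 4\right)} 176 - 333 = \sqrt{18 + 1} \cdot 176 - 333 = \sqrt{19} \cdot 176 - 333 = 176 \sqrt{19} - 333 = -333 + 176 \sqrt{19}$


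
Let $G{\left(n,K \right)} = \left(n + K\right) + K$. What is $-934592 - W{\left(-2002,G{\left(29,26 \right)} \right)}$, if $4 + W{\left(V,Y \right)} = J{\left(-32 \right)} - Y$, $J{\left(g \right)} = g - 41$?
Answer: $-934434$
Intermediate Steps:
$J{\left(g \right)} = -41 + g$
$G{\left(n,K \right)} = n + 2 K$ ($G{\left(n,K \right)} = \left(K + n\right) + K = n + 2 K$)
$W{\left(V,Y \right)} = -77 - Y$ ($W{\left(V,Y \right)} = -4 - \left(73 + Y\right) = -77 - Y$)
$-934592 - W{\left(-2002,G{\left(29,26 \right)} \right)} = -934592 - \left(-77 - \left(29 + 2 \cdot 26\right)\right) = -934592 - \left(-77 - \left(29 + 52\right)\right) = -934592 - \left(-77 - 81\right) = -934592 - -158 = -934592 + 158 = -934434$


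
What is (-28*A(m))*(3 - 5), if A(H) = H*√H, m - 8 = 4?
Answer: 1344*√3 ≈ 2327.9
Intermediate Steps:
m = 12 (m = 8 + 4 = 12)
A(H) = H^(3/2)
(-28*A(m))*(3 - 5) = (-672*√3)*(3 - 5) = -672*√3*(-2) = 1344*√3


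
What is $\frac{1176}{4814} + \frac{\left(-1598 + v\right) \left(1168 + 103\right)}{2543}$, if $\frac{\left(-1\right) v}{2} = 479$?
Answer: $- \frac{7818067848}{6121001} \approx -1277.3$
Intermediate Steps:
$v = -958$ ($v = \left(-2\right) 479 = -958$)
$\frac{1176}{4814} + \frac{\left(-1598 + v\right) \left(1168 + 103\right)}{2543} = \frac{1176}{4814} + \frac{\left(-1598 - 958\right) \left(1168 + 103\right)}{2543} = 1176 \cdot \frac{1}{4814} + \left(-2556\right) 1271 \cdot \frac{1}{2543} = \frac{588}{2407} - \frac{3248676}{2543} = - \frac{7818067848}{6121001}$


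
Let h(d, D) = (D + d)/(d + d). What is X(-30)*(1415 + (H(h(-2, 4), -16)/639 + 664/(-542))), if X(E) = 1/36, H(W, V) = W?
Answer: 489643703/12468168 ≈ 39.271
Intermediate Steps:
h(d, D) = (D + d)/(2*d) (h(d, D) = (D + d)/((2*d)) = (D + d)*(1/(2*d)) = (D + d)/(2*d))
X(E) = 1/36
X(-30)*(1415 + (H(h(-2, 4), -16)/639 + 664/(-542))) = (1415 + (((½)*(4 - 2)/(-2))/639 + 664/(-542)))/36 = (1415 + (((½)*(-½)*2)*(1/639) + 664*(-1/542)))/36 = (1415 + (-½*1/639 - 332/271))/36 = (1415 + (-1/1278 - 332/271))/36 = (1415 - 424567/346338)/36 = (1/36)*(489643703/346338) = 489643703/12468168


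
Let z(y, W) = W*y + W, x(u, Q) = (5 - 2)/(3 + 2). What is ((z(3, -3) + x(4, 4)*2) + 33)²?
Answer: 12321/25 ≈ 492.84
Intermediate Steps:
x(u, Q) = ⅗ (x(u, Q) = 3/5 = 3*(⅕) = ⅗)
z(y, W) = W + W*y
((z(3, -3) + x(4, 4)*2) + 33)² = ((-3*(1 + 3) + (⅗)*2) + 33)² = ((-3*4 + 6/5) + 33)² = ((-12 + 6/5) + 33)² = (-54/5 + 33)² = (111/5)² = 12321/25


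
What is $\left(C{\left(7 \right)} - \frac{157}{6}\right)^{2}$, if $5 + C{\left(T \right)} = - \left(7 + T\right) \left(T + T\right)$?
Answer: $\frac{1857769}{36} \approx 51605.0$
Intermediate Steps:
$C{\left(T \right)} = -5 - 2 T \left(7 + T\right)$ ($C{\left(T \right)} = -5 - \left(7 + T\right) \left(T + T\right) = -5 - \left(7 + T\right) 2 T = -5 - 2 T \left(7 + T\right)$)
$\left(C{\left(7 \right)} - \frac{157}{6}\right)^{2} = \left(\left(-5 - 98 - 2 \cdot 7^{2}\right) - \frac{157}{6}\right)^{2} = \left(\left(-5 - 98 - 98\right) - \frac{157}{6}\right)^{2} = \left(-201 - \frac{157}{6}\right)^{2} = \left(- \frac{1363}{6}\right)^{2} = \frac{1857769}{36}$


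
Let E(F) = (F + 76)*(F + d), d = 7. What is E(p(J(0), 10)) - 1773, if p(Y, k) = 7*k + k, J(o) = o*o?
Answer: 11799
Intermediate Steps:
J(o) = o²
p(Y, k) = 8*k
E(F) = (7 + F)*(76 + F) (E(F) = (F + 76)*(F + 7) = (76 + F)*(7 + F) = (7 + F)*(76 + F))
E(p(J(0), 10)) - 1773 = (532 + (8*10)² + 83*(8*10)) - 1773 = (532 + 80² + 83*80) - 1773 = (532 + 6400 + 6640) - 1773 = 13572 - 1773 = 11799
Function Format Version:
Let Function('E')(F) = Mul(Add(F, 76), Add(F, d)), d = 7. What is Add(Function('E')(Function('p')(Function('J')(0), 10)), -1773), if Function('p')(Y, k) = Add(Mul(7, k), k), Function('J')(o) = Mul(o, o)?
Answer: 11799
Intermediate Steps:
Function('J')(o) = Pow(o, 2)
Function('p')(Y, k) = Mul(8, k)
Function('E')(F) = Mul(Add(7, F), Add(76, F)) (Function('E')(F) = Mul(Add(F, 76), Add(F, 7)) = Mul(Add(76, F), Add(7, F)) = Mul(Add(7, F), Add(76, F)))
Add(Function('E')(Function('p')(Function('J')(0), 10)), -1773) = Add(Add(532, Pow(Mul(8, 10), 2), Mul(83, Mul(8, 10))), -1773) = Add(Add(532, Pow(80, 2), Mul(83, 80)), -1773) = Add(Add(532, 6400, 6640), -1773) = Add(13572, -1773) = 11799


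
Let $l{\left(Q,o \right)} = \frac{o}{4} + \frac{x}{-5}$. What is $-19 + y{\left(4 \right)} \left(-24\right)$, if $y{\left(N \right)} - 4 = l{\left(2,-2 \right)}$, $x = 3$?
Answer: $- \frac{443}{5} \approx -88.6$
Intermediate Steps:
$l{\left(Q,o \right)} = - \frac{3}{5} + \frac{o}{4}$ ($l{\left(Q,o \right)} = \frac{o}{4} + \frac{3}{-5} = o \frac{1}{4} + 3 \left(- \frac{1}{5}\right) = \frac{o}{4} - \frac{3}{5} = - \frac{3}{5} + \frac{o}{4}$)
$y{\left(N \right)} = \frac{29}{10}$ ($y{\left(N \right)} = 4 + \left(- \frac{3}{5} + \frac{1}{4} \left(-2\right)\right) = 4 - \frac{11}{10} = \frac{29}{10}$)
$-19 + y{\left(4 \right)} \left(-24\right) = -19 + \frac{29}{10} \left(-24\right) = -19 - \frac{348}{5} = - \frac{443}{5}$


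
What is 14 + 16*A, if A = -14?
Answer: -210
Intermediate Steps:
14 + 16*A = 14 + 16*(-14) = 14 - 224 = -210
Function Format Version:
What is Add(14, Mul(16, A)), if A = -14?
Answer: -210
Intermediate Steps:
Add(14, Mul(16, A)) = Add(14, Mul(16, -14)) = Add(14, -224) = -210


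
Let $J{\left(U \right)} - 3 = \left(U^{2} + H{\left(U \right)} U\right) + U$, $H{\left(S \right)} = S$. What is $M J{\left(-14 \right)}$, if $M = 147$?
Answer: $56007$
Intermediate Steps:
$J{\left(U \right)} = 3 + U + 2 U^{2}$ ($J{\left(U \right)} = 3 + \left(\left(U^{2} + U U\right) + U\right) = 3 + \left(\left(U^{2} + U^{2}\right) + U\right) = 3 + \left(2 U^{2} + U\right) = 3 + \left(U + 2 U^{2}\right) = 3 + U + 2 U^{2}$)
$M J{\left(-14 \right)} = 147 \left(3 - 14 + 2 \left(-14\right)^{2}\right) = 147 \left(3 - 14 + 2 \cdot 196\right) = 147 \left(3 - 14 + 392\right) = 147 \cdot 381 = 56007$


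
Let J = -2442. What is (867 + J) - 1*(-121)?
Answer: -1454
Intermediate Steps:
(867 + J) - 1*(-121) = (867 - 2442) - 1*(-121) = -1575 + 121 = -1454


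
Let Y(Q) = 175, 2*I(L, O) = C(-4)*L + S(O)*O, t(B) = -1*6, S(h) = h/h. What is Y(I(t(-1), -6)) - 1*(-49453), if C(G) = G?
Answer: 49628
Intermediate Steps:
S(h) = 1
t(B) = -6
I(L, O) = O/2 - 2*L (I(L, O) = (-4*L + 1*O)/2 = (-4*L + O)/2 = (O - 4*L)/2 = O/2 - 2*L)
Y(I(t(-1), -6)) - 1*(-49453) = 175 - 1*(-49453) = 175 + 49453 = 49628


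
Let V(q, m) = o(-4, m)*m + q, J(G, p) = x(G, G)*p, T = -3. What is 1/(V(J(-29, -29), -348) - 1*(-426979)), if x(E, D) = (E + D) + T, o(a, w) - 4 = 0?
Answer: 1/427356 ≈ 2.3400e-6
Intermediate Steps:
o(a, w) = 4 (o(a, w) = 4 + 0 = 4)
x(E, D) = -3 + D + E (x(E, D) = (E + D) - 3 = (D + E) - 3 = -3 + D + E)
J(G, p) = p*(-3 + 2*G) (J(G, p) = (-3 + G + G)*p = (-3 + 2*G)*p = p*(-3 + 2*G))
V(q, m) = q + 4*m (V(q, m) = 4*m + q = q + 4*m)
1/(V(J(-29, -29), -348) - 1*(-426979)) = 1/((-29*(-3 + 2*(-29)) + 4*(-348)) - 1*(-426979)) = 1/((-29*(-3 - 58) - 1392) + 426979) = 1/((-29*(-61) - 1392) + 426979) = 1/((1769 - 1392) + 426979) = 1/(377 + 426979) = 1/427356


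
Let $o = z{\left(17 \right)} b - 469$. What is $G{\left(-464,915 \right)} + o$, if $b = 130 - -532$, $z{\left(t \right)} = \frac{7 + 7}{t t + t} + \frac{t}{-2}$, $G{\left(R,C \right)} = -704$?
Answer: $- \frac{1035766}{153} \approx -6769.7$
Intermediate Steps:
$z{\left(t \right)} = \frac{14}{t + t^{2}} - \frac{t}{2}$ ($z{\left(t \right)} = \frac{14}{t^{2} + t} + t \left(- \frac{1}{2}\right) = \frac{14}{t + t^{2}} - \frac{t}{2}$)
$b = 662$ ($b = 130 + 532 = 662$)
$o = - \frac{928054}{153}$ ($o = \frac{28 - 17^{2} - 17^{3}}{2 \cdot 17 \left(1 + 17\right)} 662 - 469 = \frac{1}{2} \cdot \frac{1}{17} \cdot \frac{1}{18} \left(28 - 289 - 4913\right) 662 - 469 = \frac{1}{2} \cdot \frac{1}{17} \cdot \frac{1}{18} \left(-5174\right) 662 - 469 = \left(- \frac{2587}{306}\right) 662 - 469 = - \frac{856297}{153} - 469 = - \frac{928054}{153} \approx -6065.7$)
$G{\left(-464,915 \right)} + o = -704 - \frac{928054}{153} = - \frac{1035766}{153}$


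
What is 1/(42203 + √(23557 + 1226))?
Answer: 42203/1781068426 - √24783/1781068426 ≈ 2.3607e-5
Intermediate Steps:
1/(42203 + √(23557 + 1226)) = 1/(42203 + √24783)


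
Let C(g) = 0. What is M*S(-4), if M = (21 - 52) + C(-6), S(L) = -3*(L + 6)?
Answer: 186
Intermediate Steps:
S(L) = -18 - 3*L (S(L) = -3*(6 + L) = -18 - 3*L)
M = -31 (M = (21 - 52) + 0 = -31 + 0 = -31)
M*S(-4) = -31*(-18 - 3*(-4)) = -31*(-18 + 12) = -31*(-6) = 186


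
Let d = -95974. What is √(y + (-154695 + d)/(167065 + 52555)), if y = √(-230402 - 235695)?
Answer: √(-13762981445 + 12058236100*I*√466097)/109810 ≈ 18.46 + 18.491*I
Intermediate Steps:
y = I*√466097 (y = √(-466097) = I*√466097 ≈ 682.71*I)
√(y + (-154695 + d)/(167065 + 52555)) = √(I*√466097 + (-154695 - 95974)/(167065 + 52555)) = √(I*√466097 - 250669/219620) = √(-250669/219620 + I*√466097)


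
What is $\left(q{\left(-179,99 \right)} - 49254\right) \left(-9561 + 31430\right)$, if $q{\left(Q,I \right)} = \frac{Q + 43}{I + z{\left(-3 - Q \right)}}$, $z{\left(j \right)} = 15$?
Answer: $- \frac{3231485446}{3} \approx -1.0772 \cdot 10^{9}$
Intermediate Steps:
$q{\left(Q,I \right)} = \frac{43 + Q}{15 + I}$ ($q{\left(Q,I \right)} = \frac{Q + 43}{I + 15} = \frac{43 + Q}{15 + I}$)
$\left(q{\left(-179,99 \right)} - 49254\right) \left(-9561 + 31430\right) = \left(\frac{43 - 179}{15 + 99} - 49254\right) \left(-9561 + 31430\right) = \left(\frac{1}{114} \left(-136\right) - 49254\right) 21869 = \left(- \frac{68}{57} - 49254\right) 21869 = \left(- \frac{2807546}{57}\right) 21869 = - \frac{3231485446}{3}$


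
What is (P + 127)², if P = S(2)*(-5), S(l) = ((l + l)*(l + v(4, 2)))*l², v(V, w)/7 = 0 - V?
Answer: 4870849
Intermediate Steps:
v(V, w) = -7*V (v(V, w) = 7*(0 - V) = 7*(-V) = -7*V)
S(l) = 2*l³*(-28 + l) (S(l) = ((l + l)*(l - 7*4))*l² = ((2*l)*(l - 28))*l² = ((2*l)*(-28 + l))*l² = (2*l*(-28 + l))*l² = 2*l³*(-28 + l))
P = 2080 (P = (2*2³*(-28 + 2))*(-5) = (2*8*(-26))*(-5) = -416*(-5) = 2080)
(P + 127)² = (2080 + 127)² = 2207² = 4870849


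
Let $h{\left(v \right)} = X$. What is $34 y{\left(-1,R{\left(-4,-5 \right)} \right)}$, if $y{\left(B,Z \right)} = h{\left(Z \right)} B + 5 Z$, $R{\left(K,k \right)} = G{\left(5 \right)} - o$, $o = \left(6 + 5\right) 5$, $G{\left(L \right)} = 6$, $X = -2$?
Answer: $-8262$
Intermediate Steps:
$h{\left(v \right)} = -2$
$o = 55$ ($o = 11 \cdot 5 = 55$)
$R{\left(K,k \right)} = -49$ ($R{\left(K,k \right)} = 6 - 55 = -49$)
$y{\left(B,Z \right)} = - 2 B + 5 Z$
$34 y{\left(-1,R{\left(-4,-5 \right)} \right)} = 34 \left(\left(-2\right) \left(-1\right) + 5 \left(-49\right)\right) = 34 \left(2 - 245\right) = 34 \left(-243\right) = -8262$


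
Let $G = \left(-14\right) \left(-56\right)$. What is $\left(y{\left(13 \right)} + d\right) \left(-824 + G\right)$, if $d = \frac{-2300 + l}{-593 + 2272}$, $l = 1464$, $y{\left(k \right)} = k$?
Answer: $- \frac{839640}{1679} \approx -500.08$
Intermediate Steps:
$G = 784$
$d = - \frac{836}{1679}$ ($d = \frac{-2300 + 1464}{-593 + 2272} = - \frac{836}{1679} \approx -0.49792$)
$\left(y{\left(13 \right)} + d\right) \left(-824 + G\right) = \left(13 - \frac{836}{1679}\right) \left(-824 + 784\right) = \frac{20991}{1679} \left(-40\right) = - \frac{839640}{1679}$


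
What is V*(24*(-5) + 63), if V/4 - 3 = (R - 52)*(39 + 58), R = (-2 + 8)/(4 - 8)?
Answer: 1182522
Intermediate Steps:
R = -3/2 (R = 6/(-4) = 6*(-¼) = -3/2 ≈ -1.5000)
V = -20746 (V = 12 + 4*((-3/2 - 52)*(39 + 58)) = 12 + 4*(-107/2*97) = 12 + 4*(-10379/2) = 12 - 20758 = -20746)
V*(24*(-5) + 63) = -20746*(24*(-5) + 63) = -20746*(-120 + 63) = -20746*(-57) = 1182522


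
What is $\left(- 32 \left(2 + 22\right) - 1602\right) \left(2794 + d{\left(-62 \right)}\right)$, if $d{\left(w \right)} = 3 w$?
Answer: $-6180960$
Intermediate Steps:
$\left(- 32 \left(2 + 22\right) - 1602\right) \left(2794 + d{\left(-62 \right)}\right) = \left(- 32 \left(2 + 22\right) - 1602\right) \left(2794 + 3 \left(-62\right)\right) = \left(\left(-32\right) 24 - 1602\right) \left(2794 - 186\right) = \left(-768 - 1602\right) 2608 = \left(-2370\right) 2608 = -6180960$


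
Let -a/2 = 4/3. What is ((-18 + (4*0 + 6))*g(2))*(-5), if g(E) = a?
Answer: -160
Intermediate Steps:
a = -8/3 ≈ -2.6667
g(E) = -8/3
((-18 + (4*0 + 6))*g(2))*(-5) = ((-18 + (4*0 + 6))*(-8/3))*(-5) = ((-18 + (0 + 6))*(-8/3))*(-5) = ((-18 + 6)*(-8/3))*(-5) = -12*(-8/3)*(-5) = 32*(-5) = -160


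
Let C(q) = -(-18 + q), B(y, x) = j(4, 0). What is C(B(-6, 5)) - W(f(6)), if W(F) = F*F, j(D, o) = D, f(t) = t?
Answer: -22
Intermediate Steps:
B(y, x) = 4
C(q) = 18 - q
W(F) = F**2
C(B(-6, 5)) - W(f(6)) = (18 - 1*4) - 1*6**2 = (18 - 4) - 1*36 = 14 - 36 = -22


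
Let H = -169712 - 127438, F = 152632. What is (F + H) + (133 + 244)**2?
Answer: -2389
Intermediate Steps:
H = -297150
(F + H) + (133 + 244)**2 = (152632 - 297150) + (133 + 244)**2 = -144518 + 377**2 = -144518 + 142129 = -2389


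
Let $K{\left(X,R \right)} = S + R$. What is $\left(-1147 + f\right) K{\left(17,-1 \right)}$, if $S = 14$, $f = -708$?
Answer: $-24115$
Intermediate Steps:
$K{\left(X,R \right)} = 14 + R$
$\left(-1147 + f\right) K{\left(17,-1 \right)} = \left(-1147 - 708\right) \left(14 - 1\right) = \left(-1855\right) 13 = -24115$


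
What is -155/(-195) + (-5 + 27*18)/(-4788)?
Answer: 43223/62244 ≈ 0.69441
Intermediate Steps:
-155/(-195) + (-5 + 27*18)/(-4788) = -155*(-1/195) + (-5 + 486)*(-1/4788) = 31/39 + 481*(-1/4788) = 31/39 - 481/4788 = 43223/62244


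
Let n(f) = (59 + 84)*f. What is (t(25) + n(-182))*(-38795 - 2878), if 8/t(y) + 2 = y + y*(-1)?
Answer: 1084748190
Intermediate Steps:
n(f) = 143*f
t(y) = -4 (t(y) = 8/(-2 + (y + y*(-1))) = 8/(-2 + (y - y)) = 8/(-2 + 0) = 8/(-2) = 8*(-1/2) = -4)
(t(25) + n(-182))*(-38795 - 2878) = (-4 + 143*(-182))*(-38795 - 2878) = (-4 - 26026)*(-41673) = -26030*(-41673) = 1084748190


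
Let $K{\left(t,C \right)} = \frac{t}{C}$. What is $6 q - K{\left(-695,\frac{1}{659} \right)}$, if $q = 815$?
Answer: $462895$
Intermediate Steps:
$6 q - K{\left(-695,\frac{1}{659} \right)} = 6 \cdot 815 - - \frac{695}{\frac{1}{659}} = 4890 - - 695 \frac{1}{\frac{1}{659}} = 4890 - \left(-695\right) 659 = 4890 - -458005 = 4890 + 458005 = 462895$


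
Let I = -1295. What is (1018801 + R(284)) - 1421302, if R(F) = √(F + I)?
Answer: -402501 + I*√1011 ≈ -4.025e+5 + 31.796*I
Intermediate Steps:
R(F) = √(-1295 + F) (R(F) = √(F - 1295) = √(-1295 + F))
(1018801 + R(284)) - 1421302 = (1018801 + √(-1295 + 284)) - 1421302 = (1018801 + √(-1011)) - 1421302 = (1018801 + I*√1011) - 1421302 = -402501 + I*√1011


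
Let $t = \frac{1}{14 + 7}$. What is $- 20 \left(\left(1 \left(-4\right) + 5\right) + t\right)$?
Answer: $- \frac{440}{21} \approx -20.952$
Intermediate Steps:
$t = \frac{1}{21} \approx 0.047619$
$- 20 \left(\left(1 \left(-4\right) + 5\right) + t\right) = - 20 \left(\left(1 \left(-4\right) + 5\right) + \frac{1}{21}\right) = - 20 \left(\left(-4 + 5\right) + \frac{1}{21}\right) = - 20 \left(1 + \frac{1}{21}\right) = \left(-20\right) \frac{22}{21} = - \frac{440}{21}$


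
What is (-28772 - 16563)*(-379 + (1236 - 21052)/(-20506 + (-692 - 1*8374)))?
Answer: 126801677655/7393 ≈ 1.7152e+7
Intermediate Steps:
(-28772 - 16563)*(-379 + (1236 - 21052)/(-20506 + (-692 - 1*8374))) = -45335*(-379 - 19816/(-20506 + (-692 - 8374))) = -45335*(-379 - 19816/(-20506 - 9066)) = -45335*(-379 - 19816/(-29572)) = -45335*(-379 - 19816*(-1/29572)) = -45335*(-379 + 4954/7393) = -45335*(-2796993/7393) = 126801677655/7393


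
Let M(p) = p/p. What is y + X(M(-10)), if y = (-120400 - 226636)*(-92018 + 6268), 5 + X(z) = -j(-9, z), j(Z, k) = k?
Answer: 29758336994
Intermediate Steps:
M(p) = 1
X(z) = -5 - z
y = 29758337000 (y = -347036*(-85750) = 29758337000)
y + X(M(-10)) = 29758337000 + (-5 - 1*1) = 29758337000 + (-5 - 1) = 29758337000 - 6 = 29758336994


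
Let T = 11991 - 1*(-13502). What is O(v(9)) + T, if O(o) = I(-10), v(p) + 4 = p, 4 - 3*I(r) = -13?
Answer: 76496/3 ≈ 25499.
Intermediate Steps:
I(r) = 17/3 (I(r) = 4/3 - ⅓*(-13) = 4/3 + 13/3 = 17/3)
v(p) = -4 + p
O(o) = 17/3
T = 25493 (T = 11991 + 13502 = 25493)
O(v(9)) + T = 17/3 + 25493 = 76496/3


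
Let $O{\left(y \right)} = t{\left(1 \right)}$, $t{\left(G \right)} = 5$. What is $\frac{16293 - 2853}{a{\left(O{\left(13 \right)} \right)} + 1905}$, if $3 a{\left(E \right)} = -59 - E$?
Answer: $\frac{40320}{5651} \approx 7.135$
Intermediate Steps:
$O{\left(y \right)} = 5$
$a{\left(E \right)} = - \frac{59}{3} - \frac{E}{3}$ ($a{\left(E \right)} = \frac{-59 - E}{3} = - \frac{59}{3} - \frac{E}{3}$)
$\frac{16293 - 2853}{a{\left(O{\left(13 \right)} \right)} + 1905} = \frac{16293 - 2853}{\left(- \frac{59}{3} - \frac{5}{3}\right) + 1905} = \frac{13440}{\left(- \frac{59}{3} - \frac{5}{3}\right) + 1905} = \frac{13440}{- \frac{64}{3} + 1905} = \frac{13440}{\frac{5651}{3}} = 13440 \cdot \frac{3}{5651} = \frac{40320}{5651}$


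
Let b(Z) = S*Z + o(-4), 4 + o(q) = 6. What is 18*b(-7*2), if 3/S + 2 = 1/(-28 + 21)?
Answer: 1944/5 ≈ 388.80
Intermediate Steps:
o(q) = 2 (o(q) = -4 + 6 = 2)
S = -7/5 (S = 3/(-2 + 1/(-28 + 21)) = 3/(-2 + 1/(-7)) = 3/(-2 - ⅐) = 3/(-15/7) = 3*(-7/15) = -7/5 ≈ -1.4000)
b(Z) = 2 - 7*Z/5 (b(Z) = -7*Z/5 + 2 = 2 - 7*Z/5)
18*b(-7*2) = 18*(2 - (-49)*2/5) = 18*(2 - 7/5*(-14)) = 18*(2 + 98/5) = 18*(108/5) = 1944/5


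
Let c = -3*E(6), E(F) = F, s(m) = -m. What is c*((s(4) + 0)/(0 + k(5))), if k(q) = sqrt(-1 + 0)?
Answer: -72*I ≈ -72.0*I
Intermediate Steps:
k(q) = I (k(q) = sqrt(-1) = I)
c = -18 (c = -3*6 = -18)
c*((s(4) + 0)/(0 + k(5))) = -18*(-1*4 + 0)/(0 + I) = -18*(-4 + 0)/I = -(-72)*(-I) = -72*I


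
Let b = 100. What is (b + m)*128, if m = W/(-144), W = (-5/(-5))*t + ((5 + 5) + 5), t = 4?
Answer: 115048/9 ≈ 12783.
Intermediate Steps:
W = 19 (W = -5/(-5)*4 + ((5 + 5) + 5) = -5*(-1/5)*4 + (10 + 5) = 1*4 + 15 = 4 + 15 = 19)
m = -19/144 (m = 19/(-144) = 19*(-1/144) = -19/144 ≈ -0.13194)
(b + m)*128 = (100 - 19/144)*128 = (14381/144)*128 = 115048/9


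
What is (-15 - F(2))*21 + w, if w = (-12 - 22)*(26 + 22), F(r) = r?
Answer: -1989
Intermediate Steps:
w = -1632 (w = -34*48 = -1632)
(-15 - F(2))*21 + w = (-15 - 1*2)*21 - 1632 = (-15 - 2)*21 - 1632 = -17*21 - 1632 = -357 - 1632 = -1989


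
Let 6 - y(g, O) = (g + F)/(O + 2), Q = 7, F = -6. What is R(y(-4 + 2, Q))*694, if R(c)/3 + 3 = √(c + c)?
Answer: -6246 + 1388*√31 ≈ 1482.1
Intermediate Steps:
y(g, O) = 6 - (-6 + g)/(2 + O) (y(g, O) = 6 - (g - 6)/(O + 2) = 6 - (-6 + g)/(2 + O))
R(c) = -9 + 3*√2*√c (R(c) = -9 + 3*√(c + c) = -9 + 3*√(2*c) = -9 + 3*(√2*√c) = -9 + 3*√2*√c)
R(y(-4 + 2, Q))*694 = (-9 + 3*√2*√((18 - (-4 + 2) + 6*7)/(2 + 7)))*694 = (-9 + 3*√2*√((18 - 1*(-2) + 42)/9))*694 = (-9 + 3*√2*√((18 + 2 + 42)/9))*694 = (-9 + 3*√2*√((⅑)*62))*694 = (-9 + 3*√2*√(62/9))*694 = (-9 + 3*√2*(√62/3))*694 = (-9 + 2*√31)*694 = -6246 + 1388*√31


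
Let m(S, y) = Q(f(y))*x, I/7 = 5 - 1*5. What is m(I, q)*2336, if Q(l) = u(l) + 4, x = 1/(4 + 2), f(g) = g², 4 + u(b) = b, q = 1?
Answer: 1168/3 ≈ 389.33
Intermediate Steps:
I = 0 (I = 7*(5 - 1*5) = 7*(5 - 5) = 7*0 = 0)
u(b) = -4 + b
x = ⅙ (x = 1/6 = ⅙ ≈ 0.16667)
Q(l) = l (Q(l) = (-4 + l) + 4 = l)
m(S, y) = y²/6 (m(S, y) = y²*(⅙) = y²/6)
m(I, q)*2336 = ((⅙)*1²)*2336 = ((⅙)*1)*2336 = (⅙)*2336 = 1168/3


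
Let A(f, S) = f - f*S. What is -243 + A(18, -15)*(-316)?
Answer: -91251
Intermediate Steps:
A(f, S) = f - S*f
-243 + A(18, -15)*(-316) = -243 + (18*(1 - 1*(-15)))*(-316) = -243 + (18*(1 + 15))*(-316) = -243 + (18*16)*(-316) = -243 + 288*(-316) = -243 - 91008 = -91251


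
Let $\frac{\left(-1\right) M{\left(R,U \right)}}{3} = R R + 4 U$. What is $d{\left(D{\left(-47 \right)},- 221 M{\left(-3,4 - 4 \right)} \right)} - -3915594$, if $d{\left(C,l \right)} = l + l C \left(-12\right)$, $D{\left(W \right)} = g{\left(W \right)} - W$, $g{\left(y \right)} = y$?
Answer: $3921561$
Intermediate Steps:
$D{\left(W \right)} = 0$ ($D{\left(W \right)} = W - W = 0$)
$M{\left(R,U \right)} = - 12 U - 3 R^{2}$ ($M{\left(R,U \right)} = - 3 \left(R R + 4 U\right) = - 3 \left(R^{2} + 4 U\right) = - 12 U - 3 R^{2}$)
$d{\left(C,l \right)} = l - 12 C l$ ($d{\left(C,l \right)} = l + C l \left(-12\right) = l - 12 C l$)
$d{\left(D{\left(-47 \right)},- 221 M{\left(-3,4 - 4 \right)} \right)} - -3915594 = - 221 \left(- 12 \left(4 - 4\right) - 3 \left(-3\right)^{2}\right) \left(1 - 0\right) - -3915594 = - 221 \left(\left(-12\right) 0 - 27\right) \left(1 + 0\right) + 3915594 = - 221 \left(0 - 27\right) 1 + 3915594 = \left(-221\right) \left(-27\right) 1 + 3915594 = 5967 \cdot 1 + 3915594 = 5967 + 3915594 = 3921561$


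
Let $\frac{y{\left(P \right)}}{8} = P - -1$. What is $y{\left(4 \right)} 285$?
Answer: $11400$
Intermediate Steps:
$y{\left(P \right)} = 8 + 8 P$ ($y{\left(P \right)} = 8 \left(P - -1\right) = 8 \left(P + 1\right) = 8 \left(1 + P\right) = 8 + 8 P$)
$y{\left(4 \right)} 285 = \left(8 + 8 \cdot 4\right) 285 = \left(8 + 32\right) 285 = 40 \cdot 285 = 11400$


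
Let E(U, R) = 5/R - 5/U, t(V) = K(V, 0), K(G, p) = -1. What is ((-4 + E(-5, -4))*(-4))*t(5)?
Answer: -17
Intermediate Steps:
t(V) = -1
E(U, R) = -5/U + 5/R
((-4 + E(-5, -4))*(-4))*t(5) = ((-4 + (-5/(-5) + 5/(-4)))*(-4))*(-1) = ((-4 + (-5*(-⅕) + 5*(-¼)))*(-4))*(-1) = ((-4 + (1 - 5/4))*(-4))*(-1) = ((-4 - ¼)*(-4))*(-1) = -17/4*(-4)*(-1) = 17*(-1) = -17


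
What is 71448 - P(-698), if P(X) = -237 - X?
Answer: 70987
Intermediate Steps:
71448 - P(-698) = 71448 - (-237 - 1*(-698)) = 71448 - (-237 + 698) = 71448 - 1*461 = 71448 - 461 = 70987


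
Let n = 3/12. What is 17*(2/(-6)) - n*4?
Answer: -20/3 ≈ -6.6667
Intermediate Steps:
n = ¼ (n = 3*(1/12) = ¼ ≈ 0.25000)
17*(2/(-6)) - n*4 = 17*(2/(-6)) - 4/4 = 17*(2*(-⅙)) - 1*1 = 17*(-⅓) - 1 = -17/3 - 1 = -20/3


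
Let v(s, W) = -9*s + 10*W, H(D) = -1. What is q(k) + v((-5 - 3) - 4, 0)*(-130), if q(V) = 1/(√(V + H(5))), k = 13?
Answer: -14040 + √3/6 ≈ -14040.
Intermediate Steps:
q(V) = (-1 + V)^(-½) (q(V) = 1/(√(V - 1)) = 1/(√(-1 + V)) = (-1 + V)^(-½))
q(k) + v((-5 - 3) - 4, 0)*(-130) = (-1 + 13)^(-½) + (-9*((-5 - 3) - 4) + 10*0)*(-130) = 12^(-½) + (-9*(-8 - 4) + 0)*(-130) = √3/6 + (-9*(-12) + 0)*(-130) = √3/6 + (108 + 0)*(-130) = √3/6 + 108*(-130) = √3/6 - 14040 = -14040 + √3/6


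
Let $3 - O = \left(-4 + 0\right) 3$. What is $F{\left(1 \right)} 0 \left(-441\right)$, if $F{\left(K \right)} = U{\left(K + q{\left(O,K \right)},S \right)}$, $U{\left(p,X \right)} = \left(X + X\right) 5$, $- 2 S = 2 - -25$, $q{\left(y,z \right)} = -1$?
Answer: $0$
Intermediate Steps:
$O = 15$ ($O = 3 - \left(-4 + 0\right) 3 = 3 - \left(-4\right) 3 = 3 - -12 = 3 + 12 = 15$)
$S = - \frac{27}{2}$ ($S = - \frac{2 - -25}{2} = - \frac{2 + 25}{2} = \left(- \frac{1}{2}\right) 27 = - \frac{27}{2} \approx -13.5$)
$U{\left(p,X \right)} = 10 X$ ($U{\left(p,X \right)} = 2 X 5 = 10 X$)
$F{\left(K \right)} = -135$ ($F{\left(K \right)} = 10 \left(- \frac{27}{2}\right) = -135$)
$F{\left(1 \right)} 0 \left(-441\right) = - 135 \cdot 0 \left(-441\right) = \left(-135\right) 0 = 0$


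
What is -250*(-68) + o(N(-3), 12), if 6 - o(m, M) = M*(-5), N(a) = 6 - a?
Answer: 17066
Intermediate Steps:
o(m, M) = 6 + 5*M (o(m, M) = 6 - M*(-5) = 6 - (-5)*M = 6 + 5*M)
-250*(-68) + o(N(-3), 12) = -250*(-68) + (6 + 5*12) = 17000 + (6 + 60) = 17000 + 66 = 17066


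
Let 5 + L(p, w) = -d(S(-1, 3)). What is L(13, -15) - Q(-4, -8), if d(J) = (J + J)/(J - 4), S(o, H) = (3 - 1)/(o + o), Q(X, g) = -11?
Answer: 28/5 ≈ 5.6000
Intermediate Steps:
S(o, H) = 1/o (S(o, H) = 2/((2*o)) = 2*(1/(2*o)) = 1/o)
d(J) = 2*J/(-4 + J) (d(J) = (2*J)/(-4 + J) = 2*J/(-4 + J))
L(p, w) = -27/5 (L(p, w) = -5 - 2/((-1)*(-4 + 1/(-1))) = -5 - 2*(-1)/(-4 - 1) = -5 - 2*(-1)/(-5) = -5 - 2*(-1)*(-1)/5 = -5 - 1*⅖ = -5 - ⅖ = -27/5)
L(13, -15) - Q(-4, -8) = -27/5 - 1*(-11) = -27/5 + 11 = 28/5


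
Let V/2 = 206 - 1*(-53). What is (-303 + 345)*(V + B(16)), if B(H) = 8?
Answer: 22092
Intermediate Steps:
V = 518 (V = 2*(206 - 1*(-53)) = 2*(206 + 53) = 2*259 = 518)
(-303 + 345)*(V + B(16)) = (-303 + 345)*(518 + 8) = 42*526 = 22092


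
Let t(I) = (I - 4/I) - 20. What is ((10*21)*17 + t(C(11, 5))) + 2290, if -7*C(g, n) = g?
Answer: 449755/77 ≈ 5841.0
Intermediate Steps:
C(g, n) = -g/7
t(I) = -20 + I - 4/I
((10*21)*17 + t(C(11, 5))) + 2290 = ((10*21)*17 + (-20 - ⅐*11 - 4/((-⅐*11)))) + 2290 = (210*17 + (-20 - 11/7 - 4/(-11/7))) + 2290 = (3570 + (-20 - 11/7 - 4*(-7/11))) + 2290 = (3570 + (-20 - 11/7 + 28/11)) + 2290 = (3570 - 1465/77) + 2290 = 273425/77 + 2290 = 449755/77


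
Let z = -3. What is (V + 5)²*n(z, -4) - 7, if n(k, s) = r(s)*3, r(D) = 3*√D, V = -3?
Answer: -7 + 72*I ≈ -7.0 + 72.0*I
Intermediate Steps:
n(k, s) = 9*√s (n(k, s) = (3*√s)*3 = 9*√s)
(V + 5)²*n(z, -4) - 7 = (-3 + 5)²*(9*√(-4)) - 7 = 2²*(9*(2*I)) - 7 = 4*(18*I) - 7 = 72*I - 7 = -7 + 72*I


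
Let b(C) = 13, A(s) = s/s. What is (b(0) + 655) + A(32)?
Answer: 669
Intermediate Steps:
A(s) = 1
(b(0) + 655) + A(32) = (13 + 655) + 1 = 668 + 1 = 669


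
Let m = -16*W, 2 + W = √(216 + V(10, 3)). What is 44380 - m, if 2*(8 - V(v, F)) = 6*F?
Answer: 44348 + 16*√215 ≈ 44583.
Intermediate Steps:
V(v, F) = 8 - 3*F
W = -2 + √215 (W = -2 + √(216 + (8 - 3*3)) = -2 + √(216 + (8 - 9)) = -2 + √(216 - 1) = -2 + √215 ≈ 12.663)
m = 32 - 16*√215 (m = -16*(-2 + √215) = 32 - 16*√215 ≈ -202.61)
44380 - m = 44380 - (32 - 16*√215) = 44380 + (-32 + 16*√215) = 44348 + 16*√215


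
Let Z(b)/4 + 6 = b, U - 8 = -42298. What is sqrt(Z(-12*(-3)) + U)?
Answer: I*sqrt(42170) ≈ 205.35*I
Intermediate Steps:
U = -42290 (U = 8 - 42298 = -42290)
Z(b) = -24 + 4*b
sqrt(Z(-12*(-3)) + U) = sqrt((-24 + 4*(-12*(-3))) - 42290) = sqrt((-24 + 4*36) - 42290) = sqrt((-24 + 144) - 42290) = sqrt(120 - 42290) = sqrt(-42170) = I*sqrt(42170)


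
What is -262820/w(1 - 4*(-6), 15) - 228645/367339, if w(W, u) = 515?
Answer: -19332357631/37835917 ≈ -510.95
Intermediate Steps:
-262820/w(1 - 4*(-6), 15) - 228645/367339 = -262820/515 - 228645/367339 = -262820*1/515 - 228645*1/367339 = -52564/103 - 228645/367339 = -19332357631/37835917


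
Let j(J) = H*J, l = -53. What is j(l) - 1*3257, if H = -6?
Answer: -2939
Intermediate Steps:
j(J) = -6*J
j(l) - 1*3257 = -6*(-53) - 1*3257 = 318 - 3257 = -2939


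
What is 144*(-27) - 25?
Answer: -3913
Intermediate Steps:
144*(-27) - 25 = -3888 - 25 = -3913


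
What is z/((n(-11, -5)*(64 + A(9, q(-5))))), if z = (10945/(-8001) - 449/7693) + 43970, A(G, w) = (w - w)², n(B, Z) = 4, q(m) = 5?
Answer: 96655005317/562758336 ≈ 171.75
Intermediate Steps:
A(G, w) = 0 (A(G, w) = 0² = 0)
z = 386620021268/8793099 (z = (10945*(-1/8001) - 449*1/7693) + 43970 = (-10945/8001 - 449/7693) + 43970 = -12541762/8793099 + 43970 = 386620021268/8793099 ≈ 43969.)
z/((n(-11, -5)*(64 + A(9, q(-5))))) = 386620021268/(8793099*((4*(64 + 0)))) = 386620021268/(8793099*((4*64))) = (386620021268/8793099)/256 = (386620021268/8793099)*(1/256) = 96655005317/562758336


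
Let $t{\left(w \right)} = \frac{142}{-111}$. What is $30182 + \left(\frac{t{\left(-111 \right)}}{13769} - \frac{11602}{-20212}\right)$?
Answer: $\frac{466187844677335}{15445596054} \approx 30183.0$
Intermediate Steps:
$t{\left(w \right)} = - \frac{142}{111}$ ($t{\left(w \right)} = 142 \left(- \frac{1}{111}\right) = - \frac{142}{111}$)
$30182 + \left(\frac{t{\left(-111 \right)}}{13769} - \frac{11602}{-20212}\right) = 30182 - \left(- \frac{5801}{10106} + \frac{142}{1528359}\right) = 30182 - - \frac{8864575507}{15445596054} = 30182 + \left(- \frac{142}{1528359} + \frac{5801}{10106}\right) = 30182 + \frac{8864575507}{15445596054} = \frac{466187844677335}{15445596054}$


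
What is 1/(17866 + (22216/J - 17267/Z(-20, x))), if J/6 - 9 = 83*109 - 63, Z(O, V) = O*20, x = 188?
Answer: 10791600/193273015193 ≈ 5.5836e-5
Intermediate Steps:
Z(O, V) = 20*O
J = 53958 (J = 54 + 6*(83*109 - 63) = 54 + 6*(9047 - 63) = 54 + 6*8984 = 54 + 53904 = 53958)
1/(17866 + (22216/J - 17267/Z(-20, x))) = 1/(17866 + (22216/53958 - 17267/(20*(-20)))) = 1/(17866 + (22216*(1/53958) - 17267/(-400))) = 1/(17866 + (11108/26979 - 17267*(-1/400))) = 1/(17866 + (11108/26979 + 17267/400)) = 1/(17866 + 470289593/10791600) = 1/(193273015193/10791600) = 10791600/193273015193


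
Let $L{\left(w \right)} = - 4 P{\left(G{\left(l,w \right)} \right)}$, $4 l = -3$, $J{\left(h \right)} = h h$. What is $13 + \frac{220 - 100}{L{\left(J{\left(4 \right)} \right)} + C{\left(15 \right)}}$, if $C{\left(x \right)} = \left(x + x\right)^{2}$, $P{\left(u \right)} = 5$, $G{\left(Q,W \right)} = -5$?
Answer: $\frac{289}{22} \approx 13.136$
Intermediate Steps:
$J{\left(h \right)} = h^{2}$
$l = - \frac{3}{4}$ ($l = \frac{1}{4} \left(-3\right) = - \frac{3}{4} \approx -0.75$)
$C{\left(x \right)} = 4 x^{2}$ ($C{\left(x \right)} = \left(2 x\right)^{2} = 4 x^{2}$)
$L{\left(w \right)} = -20$ ($L{\left(w \right)} = \left(-4\right) 5 = -20$)
$13 + \frac{220 - 100}{L{\left(J{\left(4 \right)} \right)} + C{\left(15 \right)}} = 13 + \frac{220 - 100}{-20 + 4 \cdot 15^{2}} = 13 + \frac{120}{-20 + 4 \cdot 225} = 13 + \frac{120}{-20 + 900} = 13 + \frac{120}{880} = 13 + 120 \cdot \frac{1}{880} = 13 + \frac{3}{22} = \frac{289}{22}$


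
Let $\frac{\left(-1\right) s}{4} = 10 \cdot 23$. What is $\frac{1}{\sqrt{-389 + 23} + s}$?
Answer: $- \frac{460}{423383} - \frac{i \sqrt{366}}{846766} \approx -0.0010865 - 2.2593 \cdot 10^{-5} i$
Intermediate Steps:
$s = -920$ ($s = - 4 \cdot 10 \cdot 23 = \left(-4\right) 230 = -920$)
$\frac{1}{\sqrt{-389 + 23} + s} = \frac{1}{\sqrt{-389 + 23} - 920} = \frac{1}{\sqrt{-366} - 920} = \frac{1}{i \sqrt{366} - 920} = \frac{1}{-920 + i \sqrt{366}}$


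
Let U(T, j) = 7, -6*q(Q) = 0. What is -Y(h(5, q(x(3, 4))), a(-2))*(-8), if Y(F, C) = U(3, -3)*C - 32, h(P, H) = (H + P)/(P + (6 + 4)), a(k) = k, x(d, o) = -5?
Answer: -368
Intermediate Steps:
q(Q) = 0 (q(Q) = -⅙*0 = 0)
h(P, H) = (H + P)/(10 + P) (h(P, H) = (H + P)/(P + 10) = (H + P)/(10 + P))
Y(F, C) = -32 + 7*C (Y(F, C) = 7*C - 32 = -32 + 7*C)
-Y(h(5, q(x(3, 4))), a(-2))*(-8) = -(-32 + 7*(-2))*(-8) = -(-32 - 14)*(-8) = -(-46)*(-8) = -1*368 = -368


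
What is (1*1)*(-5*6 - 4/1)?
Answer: -34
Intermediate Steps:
(1*1)*(-5*6 - 4/1) = 1*(-30 - 4*1) = 1*(-30 - 4) = 1*(-34) = -34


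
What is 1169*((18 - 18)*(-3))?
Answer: 0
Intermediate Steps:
1169*((18 - 18)*(-3)) = 1169*(0*(-3)) = 1169*0 = 0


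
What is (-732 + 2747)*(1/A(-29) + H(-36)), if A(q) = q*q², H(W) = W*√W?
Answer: -2015/24389 - 435240*I ≈ -0.082619 - 4.3524e+5*I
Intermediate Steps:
H(W) = W^(3/2)
A(q) = q³
(-732 + 2747)*(1/A(-29) + H(-36)) = (-732 + 2747)*(1/((-29)³) + (-36)^(3/2)) = 2015*(1/(-24389) - 216*I) = 2015*(-1/24389 - 216*I) = -2015/24389 - 435240*I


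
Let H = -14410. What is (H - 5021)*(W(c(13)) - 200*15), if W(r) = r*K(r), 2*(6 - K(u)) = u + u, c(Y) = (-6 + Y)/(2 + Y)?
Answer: 1456070621/25 ≈ 5.8243e+7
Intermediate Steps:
c(Y) = (-6 + Y)/(2 + Y)
K(u) = 6 - u (K(u) = 6 - (u + u)/2 = 6 - u)
W(r) = r*(6 - r)
(H - 5021)*(W(c(13)) - 200*15) = (-14410 - 5021)*(((-6 + 13)/(2 + 13))*(6 - (-6 + 13)/(2 + 13)) - 200*15) = -19431*((7/15)*(6 - 7/15) - 3000) = -19431*(((1/15)*7)*(6 - 7/15) - 3000) = -19431*(7*(6 - 1*7/15)/15 - 3000) = -19431*(7*(6 - 7/15)/15 - 3000) = -19431*((7/15)*(83/15) - 3000) = -19431*(581/225 - 3000) = -19431*(-674419/225) = 1456070621/25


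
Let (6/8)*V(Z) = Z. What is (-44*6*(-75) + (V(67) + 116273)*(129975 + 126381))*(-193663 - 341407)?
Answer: -15961246250488680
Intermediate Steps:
V(Z) = 4*Z/3
(-44*6*(-75) + (V(67) + 116273)*(129975 + 126381))*(-193663 - 341407) = (-44*6*(-75) + ((4/3)*67 + 116273)*(129975 + 126381))*(-193663 - 341407) = (-264*(-75) + (268/3 + 116273)*256356)*(-535070) = (19800 + (349087/3)*256356)*(-535070) = (19800 + 29830182324)*(-535070) = 29830202124*(-535070) = -15961246250488680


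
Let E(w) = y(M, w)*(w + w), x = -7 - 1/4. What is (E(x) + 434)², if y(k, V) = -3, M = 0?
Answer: 912025/4 ≈ 2.2801e+5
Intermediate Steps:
x = -29/4 (x = -7 - 1*¼ = -7 - ¼ = -29/4 ≈ -7.2500)
E(w) = -6*w (E(w) = -3*(w + w) = -6*w)
(E(x) + 434)² = (-6*(-29/4) + 434)² = (87/2 + 434)² = (955/2)² = 912025/4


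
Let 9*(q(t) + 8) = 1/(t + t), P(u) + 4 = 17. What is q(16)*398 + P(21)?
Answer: -456425/144 ≈ -3169.6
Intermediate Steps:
P(u) = 13 (P(u) = -4 + 17 = 13)
q(t) = -8 + 1/(18*t) (q(t) = -8 + 1/(9*(t + t)) = -8 + 1/(9*((2*t))) = -8 + (1/(2*t))/9 = -8 + 1/(18*t))
q(16)*398 + P(21) = (-8 + (1/18)/16)*398 + 13 = (-8 + (1/18)*(1/16))*398 + 13 = (-8 + 1/288)*398 + 13 = -2303/288*398 + 13 = -458297/144 + 13 = -456425/144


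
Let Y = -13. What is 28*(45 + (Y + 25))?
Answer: 1596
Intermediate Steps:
28*(45 + (Y + 25)) = 28*(45 + (-13 + 25)) = 28*(45 + 12) = 28*57 = 1596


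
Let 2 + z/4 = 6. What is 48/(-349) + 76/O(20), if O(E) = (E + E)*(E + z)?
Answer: -10649/125640 ≈ -0.084758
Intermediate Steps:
z = 16 (z = -8 + 4*6 = -8 + 24 = 16)
O(E) = 2*E*(16 + E) (O(E) = (E + E)*(E + 16) = (2*E)*(16 + E) = 2*E*(16 + E))
48/(-349) + 76/O(20) = 48/(-349) + 76/((2*20*(16 + 20))) = 48*(-1/349) + 76/((2*20*36)) = -48/349 + 76/1440 = -48/349 + 76*(1/1440) = -48/349 + 19/360 = -10649/125640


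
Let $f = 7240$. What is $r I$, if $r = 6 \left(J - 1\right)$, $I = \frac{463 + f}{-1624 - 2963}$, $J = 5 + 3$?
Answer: $- \frac{107842}{1529} \approx -70.531$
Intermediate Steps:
$J = 8$
$I = - \frac{7703}{4587}$ ($I = \frac{463 + 7240}{-1624 - 2963} = \frac{7703}{-4587} = 7703 \left(- \frac{1}{4587}\right) = - \frac{7703}{4587} \approx -1.6793$)
$r = 42$ ($r = 6 \left(8 - 1\right) = 6 \cdot 7 = 42$)
$r I = 42 \left(- \frac{7703}{4587}\right) = - \frac{107842}{1529}$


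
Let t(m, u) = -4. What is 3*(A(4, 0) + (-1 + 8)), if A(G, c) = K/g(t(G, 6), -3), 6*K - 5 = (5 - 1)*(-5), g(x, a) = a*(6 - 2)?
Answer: 173/8 ≈ 21.625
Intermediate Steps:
g(x, a) = 4*a (g(x, a) = a*4 = 4*a)
K = -5/2 (K = ⅚ + ((5 - 1)*(-5))/6 = ⅚ + (4*(-5))/6 = ⅚ + (⅙)*(-20) = ⅚ - 10/3 = -5/2 ≈ -2.5000)
A(G, c) = 5/24 (A(G, c) = -5/(2*(4*(-3))) = -5/2/(-12) = -5/2*(-1/12) = 5/24)
3*(A(4, 0) + (-1 + 8)) = 3*(5/24 + (-1 + 8)) = 3*(5/24 + 7) = 3*(173/24) = 173/8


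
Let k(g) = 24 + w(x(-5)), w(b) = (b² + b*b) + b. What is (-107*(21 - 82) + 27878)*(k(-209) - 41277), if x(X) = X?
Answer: -1417761240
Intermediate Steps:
w(b) = b + 2*b² (w(b) = (b² + b²) + b = 2*b² + b = b + 2*b²)
k(g) = 69 (k(g) = 24 - 5*(1 + 2*(-5)) = 24 - 5*(1 - 10) = 24 - 5*(-9) = 24 + 45 = 69)
(-107*(21 - 82) + 27878)*(k(-209) - 41277) = (-107*(21 - 82) + 27878)*(69 - 41277) = (-107*(-61) + 27878)*(-41208) = (6527 + 27878)*(-41208) = 34405*(-41208) = -1417761240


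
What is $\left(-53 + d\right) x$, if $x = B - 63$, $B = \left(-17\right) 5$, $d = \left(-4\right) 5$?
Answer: $10804$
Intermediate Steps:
$d = -20$
$B = -85$
$x = -148$ ($x = -85 - 63 = -148$)
$\left(-53 + d\right) x = \left(-53 - 20\right) \left(-148\right) = \left(-73\right) \left(-148\right) = 10804$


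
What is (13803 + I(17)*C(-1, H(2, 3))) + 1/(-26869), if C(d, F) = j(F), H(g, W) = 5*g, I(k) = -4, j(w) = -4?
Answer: 371302710/26869 ≈ 13819.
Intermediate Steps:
C(d, F) = -4
(13803 + I(17)*C(-1, H(2, 3))) + 1/(-26869) = (13803 - 4*(-4)) + 1/(-26869) = (13803 + 16) - 1/26869 = 13819 - 1/26869 = 371302710/26869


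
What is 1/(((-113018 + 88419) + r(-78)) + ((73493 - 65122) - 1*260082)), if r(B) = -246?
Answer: -1/276556 ≈ -3.6159e-6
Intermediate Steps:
1/(((-113018 + 88419) + r(-78)) + ((73493 - 65122) - 1*260082)) = 1/(((-113018 + 88419) - 246) + ((73493 - 65122) - 1*260082)) = 1/((-24599 - 246) + (8371 - 260082)) = 1/(-24845 - 251711) = 1/(-276556) = -1/276556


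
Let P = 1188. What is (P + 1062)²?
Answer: 5062500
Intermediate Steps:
(P + 1062)² = (1188 + 1062)² = 2250² = 5062500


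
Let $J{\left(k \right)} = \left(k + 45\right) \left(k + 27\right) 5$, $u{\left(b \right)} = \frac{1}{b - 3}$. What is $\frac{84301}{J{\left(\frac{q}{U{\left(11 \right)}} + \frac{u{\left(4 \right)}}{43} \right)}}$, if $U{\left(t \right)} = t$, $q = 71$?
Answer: $\frac{18860578429}{1927832075} \approx 9.7833$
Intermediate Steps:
$u{\left(b \right)} = \frac{1}{-3 + b}$
$J{\left(k \right)} = 5 \left(27 + k\right) \left(45 + k\right)$ ($J{\left(k \right)} = \left(45 + k\right) \left(27 + k\right) 5 = \left(27 + k\right) \left(45 + k\right) 5 = 5 \left(27 + k\right) \left(45 + k\right)$)
$\frac{84301}{J{\left(\frac{q}{U{\left(11 \right)}} + \frac{u{\left(4 \right)}}{43} \right)}} = \frac{84301}{6075 + 5 \left(\frac{71}{11} + \frac{1}{\left(-3 + 4\right) 43}\right)^{2} + 360 \left(\frac{71}{11} + \frac{1}{\left(-3 + 4\right) 43}\right)} = \frac{84301}{6075 + 5 \left(71 \cdot \frac{1}{11} + 1^{-1} \cdot \frac{1}{43}\right)^{2} + 360 \left(71 \cdot \frac{1}{11} + 1^{-1} \cdot \frac{1}{43}\right)} = \frac{84301}{6075 + 5 \left(\frac{71}{11} + 1 \cdot \frac{1}{43}\right)^{2} + 360 \left(\frac{71}{11} + 1 \cdot \frac{1}{43}\right)} = \frac{84301}{6075 + 5 \left(\frac{71}{11} + \frac{1}{43}\right)^{2} + 360 \left(\frac{71}{11} + \frac{1}{43}\right)} = \frac{84301}{6075 + 5 \left(\frac{3064}{473}\right)^{2} + 360 \cdot \frac{3064}{473}} = \frac{84301}{6075 + 5 \cdot \frac{9388096}{223729} + \frac{1103040}{473}} = \frac{84301}{6075 + \frac{46940480}{223729} + \frac{1103040}{473}} = \frac{84301}{\frac{1927832075}{223729}} = 84301 \cdot \frac{223729}{1927832075} = \frac{18860578429}{1927832075}$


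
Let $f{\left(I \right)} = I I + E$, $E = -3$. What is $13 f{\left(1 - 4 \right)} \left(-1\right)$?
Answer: $-78$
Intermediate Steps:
$f{\left(I \right)} = -3 + I^{2}$ ($f{\left(I \right)} = I I - 3 = I^{2} - 3 = -3 + I^{2}$)
$13 f{\left(1 - 4 \right)} \left(-1\right) = 13 \left(-3 + \left(1 - 4\right)^{2}\right) \left(-1\right) = 13 \left(-3 + \left(-3\right)^{2}\right) \left(-1\right) = 13 \left(-3 + 9\right) \left(-1\right) = 13 \cdot 6 \left(-1\right) = 78 \left(-1\right) = -78$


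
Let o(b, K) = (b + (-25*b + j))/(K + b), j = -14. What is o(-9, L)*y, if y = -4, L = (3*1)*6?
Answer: -808/9 ≈ -89.778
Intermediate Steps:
L = 18 (L = 3*6 = 18)
o(b, K) = (-14 - 24*b)/(K + b) (o(b, K) = (b + (-25*b - 14))/(K + b) = (b + (-14 - 25*b))/(K + b) = (-14 - 24*b)/(K + b))
o(-9, L)*y = (2*(-7 - 12*(-9))/(18 - 9))*(-4) = (2*(-7 + 108)/9)*(-4) = (2*(⅑)*101)*(-4) = (202/9)*(-4) = -808/9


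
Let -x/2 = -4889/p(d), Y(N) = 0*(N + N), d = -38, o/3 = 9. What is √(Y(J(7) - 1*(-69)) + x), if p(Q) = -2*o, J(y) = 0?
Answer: I*√14667/9 ≈ 13.456*I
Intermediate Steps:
o = 27 (o = 3*9 = 27)
p(Q) = -54 (p(Q) = -2*27 = -54)
Y(N) = 0 (Y(N) = 0*(2*N) = 0)
x = -4889/27 (x = -(-9778)/(-54) = -(-9778)*(-1)/54 = -2*4889/54 = -4889/27 ≈ -181.07)
√(Y(J(7) - 1*(-69)) + x) = √(0 - 4889/27) = √(-4889/27) = I*√14667/9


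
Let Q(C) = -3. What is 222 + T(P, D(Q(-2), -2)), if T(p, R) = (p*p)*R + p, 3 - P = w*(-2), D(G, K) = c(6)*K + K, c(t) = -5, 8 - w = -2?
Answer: 4477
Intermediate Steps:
w = 10 (w = 8 - 1*(-2) = 8 + 2 = 10)
D(G, K) = -4*K (D(G, K) = -5*K + K = -4*K)
P = 23 (P = 3 - 10*(-2) = 3 - 1*(-20) = 3 + 20 = 23)
T(p, R) = p + R*p**2 (T(p, R) = p**2*R + p = R*p**2 + p = p + R*p**2)
222 + T(P, D(Q(-2), -2)) = 222 + 23*(1 - 4*(-2)*23) = 222 + 23*(1 + 8*23) = 222 + 23*(1 + 184) = 222 + 23*185 = 222 + 4255 = 4477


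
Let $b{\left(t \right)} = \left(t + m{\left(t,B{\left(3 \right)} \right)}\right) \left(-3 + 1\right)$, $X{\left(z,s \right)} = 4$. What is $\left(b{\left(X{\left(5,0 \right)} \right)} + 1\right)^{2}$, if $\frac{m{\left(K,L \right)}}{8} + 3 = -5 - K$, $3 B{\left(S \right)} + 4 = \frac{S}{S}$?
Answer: $34225$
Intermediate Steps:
$B{\left(S \right)} = -1$ ($B{\left(S \right)} = - \frac{4}{3} + \frac{S \frac{1}{S}}{3} = - \frac{4}{3} + \frac{1}{3} \cdot 1 = - \frac{4}{3} + \frac{1}{3} = -1$)
$m{\left(K,L \right)} = -64 - 8 K$ ($m{\left(K,L \right)} = -24 + 8 \left(-5 - K\right) = -24 - \left(40 + 8 K\right) = -64 - 8 K$)
$b{\left(t \right)} = 128 + 14 t$ ($b{\left(t \right)} = \left(t - \left(64 + 8 t\right)\right) \left(-3 + 1\right) = \left(-64 - 7 t\right) \left(-2\right) = 128 + 14 t$)
$\left(b{\left(X{\left(5,0 \right)} \right)} + 1\right)^{2} = \left(\left(128 + 14 \cdot 4\right) + 1\right)^{2} = \left(\left(128 + 56\right) + 1\right)^{2} = \left(184 + 1\right)^{2} = 185^{2} = 34225$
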